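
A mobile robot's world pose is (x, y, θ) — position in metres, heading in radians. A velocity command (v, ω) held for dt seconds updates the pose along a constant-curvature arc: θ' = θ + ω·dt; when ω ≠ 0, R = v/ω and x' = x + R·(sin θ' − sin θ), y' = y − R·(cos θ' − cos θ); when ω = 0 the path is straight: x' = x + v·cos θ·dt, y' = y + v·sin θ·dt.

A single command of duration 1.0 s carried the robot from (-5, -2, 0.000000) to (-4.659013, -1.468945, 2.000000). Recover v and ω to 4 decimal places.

v = 0.7500, ω = 2.0000

Δθ = 2.000000 − 0.000000 = 2.000000
ω = Δθ/dt = 2.000000/1.0 = 2.0000
R = −Δy/(cos θ' − cos θ) = 0.3750
v = R·ω = 0.3750·2.0000 = 0.7500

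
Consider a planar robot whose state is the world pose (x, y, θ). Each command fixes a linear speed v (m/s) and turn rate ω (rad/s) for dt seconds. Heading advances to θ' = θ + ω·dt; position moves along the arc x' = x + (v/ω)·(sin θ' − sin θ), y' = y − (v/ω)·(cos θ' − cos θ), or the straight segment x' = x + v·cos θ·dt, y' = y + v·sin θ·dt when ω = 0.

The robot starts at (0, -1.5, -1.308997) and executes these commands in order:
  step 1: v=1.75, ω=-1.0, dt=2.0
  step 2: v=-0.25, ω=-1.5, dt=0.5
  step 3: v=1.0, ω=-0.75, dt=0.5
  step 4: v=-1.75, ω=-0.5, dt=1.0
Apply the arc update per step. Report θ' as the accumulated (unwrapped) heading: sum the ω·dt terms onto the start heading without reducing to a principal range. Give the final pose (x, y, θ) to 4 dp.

(-2.0515, -5.0285, -4.9340)

step 1: θ'=-3.3090 (R=-1.7500) → pose (-1.9820, -3.6785, -3.3090)
step 2: θ'=-4.0590 (R=0.1667) → pose (-1.8774, -3.7415, -4.0590)
step 3: θ'=-4.4340 (R=-1.3333) → pose (-2.1007, -3.2974, -4.4340)
step 4: θ'=-4.9340 (R=3.5000) → pose (-2.0515, -5.0285, -4.9340)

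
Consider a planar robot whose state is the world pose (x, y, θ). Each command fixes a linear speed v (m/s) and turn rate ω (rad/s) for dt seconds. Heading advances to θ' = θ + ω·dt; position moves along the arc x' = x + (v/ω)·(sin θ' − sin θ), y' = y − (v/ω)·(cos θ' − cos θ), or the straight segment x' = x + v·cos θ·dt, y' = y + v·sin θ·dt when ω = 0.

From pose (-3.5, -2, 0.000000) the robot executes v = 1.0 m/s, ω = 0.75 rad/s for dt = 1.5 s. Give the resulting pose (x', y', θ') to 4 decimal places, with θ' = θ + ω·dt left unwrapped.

(-2.2970, -1.2416, 1.1250)

θ' = 0.0000 + 0.75·1.5 = 1.1250
R = v/ω = 1.0/0.75 = 1.3333
x' = -3.5 + 1.3333·(sin 1.1250 − sin 0.0000) = -2.2970
y' = -2 − 1.3333·(cos 1.1250 − cos 0.0000) = -1.2416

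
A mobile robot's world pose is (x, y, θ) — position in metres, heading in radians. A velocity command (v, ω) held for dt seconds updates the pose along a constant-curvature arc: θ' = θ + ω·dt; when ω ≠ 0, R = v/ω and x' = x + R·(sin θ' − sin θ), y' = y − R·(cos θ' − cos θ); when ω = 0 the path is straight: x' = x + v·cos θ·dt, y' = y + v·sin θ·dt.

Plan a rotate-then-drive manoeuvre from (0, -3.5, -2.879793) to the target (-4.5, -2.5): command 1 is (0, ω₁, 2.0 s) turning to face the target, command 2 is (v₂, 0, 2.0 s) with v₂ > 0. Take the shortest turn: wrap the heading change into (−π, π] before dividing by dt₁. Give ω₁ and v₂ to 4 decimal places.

ω₁ = -0.2402, v₂ = 2.3049

heading to target = atan2(-2.5−-3.5, -4.5−0) = 2.9229
Δθ = wrap(2.9229 − -2.8798) = -0.4805; ω₁ = Δθ/dt₁ = -0.2402
distance = √((-4.5−0)² + (-2.5−-3.5)²) = 4.6098; v₂ = distance/dt₂ = 2.3049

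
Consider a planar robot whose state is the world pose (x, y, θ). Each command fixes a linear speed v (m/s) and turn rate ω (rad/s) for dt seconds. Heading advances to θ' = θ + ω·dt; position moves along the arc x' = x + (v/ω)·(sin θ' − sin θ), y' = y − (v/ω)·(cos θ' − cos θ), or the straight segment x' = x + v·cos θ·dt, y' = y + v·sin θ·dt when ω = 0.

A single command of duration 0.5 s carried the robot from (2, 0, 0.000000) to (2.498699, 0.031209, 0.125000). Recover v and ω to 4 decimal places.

v = 1.0000, ω = 0.2500

Δθ = 0.125000 − 0.000000 = 0.125000
ω = Δθ/dt = 0.125000/0.5 = 0.2500
R = Δx/(sin θ' − sin θ) = 4.0000
v = R·ω = 4.0000·0.2500 = 1.0000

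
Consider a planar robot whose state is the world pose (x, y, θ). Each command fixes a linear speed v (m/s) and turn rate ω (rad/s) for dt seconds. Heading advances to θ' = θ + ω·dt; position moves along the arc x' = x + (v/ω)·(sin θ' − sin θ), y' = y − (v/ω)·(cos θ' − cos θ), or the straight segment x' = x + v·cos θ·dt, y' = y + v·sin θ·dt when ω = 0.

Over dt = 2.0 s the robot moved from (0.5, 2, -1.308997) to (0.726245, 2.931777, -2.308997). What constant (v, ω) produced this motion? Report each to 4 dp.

Δθ = -2.308997 − -1.308997 = -1.000000
ω = Δθ/dt = -1.000000/2.0 = -0.5000
R = −Δy/(cos θ' − cos θ) = 1.0000
v = R·ω = 1.0000·-0.5000 = -0.5000

v = -0.5000, ω = -0.5000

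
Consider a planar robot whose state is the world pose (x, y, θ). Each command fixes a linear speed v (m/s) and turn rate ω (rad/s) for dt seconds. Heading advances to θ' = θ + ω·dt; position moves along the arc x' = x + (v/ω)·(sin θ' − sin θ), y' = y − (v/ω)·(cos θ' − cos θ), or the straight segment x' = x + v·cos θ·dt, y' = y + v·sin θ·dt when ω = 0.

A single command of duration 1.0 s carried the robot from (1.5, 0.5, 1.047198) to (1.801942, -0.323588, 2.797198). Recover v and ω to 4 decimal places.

v = -1.0000, ω = 1.7500

Δθ = 2.797198 − 1.047198 = 1.750000
ω = Δθ/dt = 1.750000/1.0 = 1.7500
R = −Δy/(cos θ' − cos θ) = -0.5714
v = R·ω = -0.5714·1.7500 = -1.0000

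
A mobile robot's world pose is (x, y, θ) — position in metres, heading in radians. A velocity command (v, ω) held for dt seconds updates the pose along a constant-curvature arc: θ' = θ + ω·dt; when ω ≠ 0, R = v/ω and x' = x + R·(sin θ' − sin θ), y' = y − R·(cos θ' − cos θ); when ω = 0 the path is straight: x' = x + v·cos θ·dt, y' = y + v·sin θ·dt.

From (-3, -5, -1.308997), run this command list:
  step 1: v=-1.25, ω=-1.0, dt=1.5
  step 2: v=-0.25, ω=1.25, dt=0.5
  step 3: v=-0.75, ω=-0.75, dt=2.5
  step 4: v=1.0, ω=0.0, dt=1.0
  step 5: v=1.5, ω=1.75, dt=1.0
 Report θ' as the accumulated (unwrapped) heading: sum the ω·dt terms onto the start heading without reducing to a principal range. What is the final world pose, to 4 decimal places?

(-2.4131, -2.5388, -2.3090)

step 1: θ'=-2.8090 (R=1.2500) → pose (-2.2007, -3.4950, -2.8090)
step 2: θ'=-2.1840 (R=-0.2000) → pose (-2.1025, -3.4210, -2.1840)
step 3: θ'=-4.0590 (R=1.0000) → pose (-0.4906, -3.3886, -4.0590)
step 4: θ'=-4.0590 (straight) → pose (-1.0985, -2.5946, -4.0590)
step 5: θ'=-2.3090 (R=0.8571) → pose (-2.4131, -2.5388, -2.3090)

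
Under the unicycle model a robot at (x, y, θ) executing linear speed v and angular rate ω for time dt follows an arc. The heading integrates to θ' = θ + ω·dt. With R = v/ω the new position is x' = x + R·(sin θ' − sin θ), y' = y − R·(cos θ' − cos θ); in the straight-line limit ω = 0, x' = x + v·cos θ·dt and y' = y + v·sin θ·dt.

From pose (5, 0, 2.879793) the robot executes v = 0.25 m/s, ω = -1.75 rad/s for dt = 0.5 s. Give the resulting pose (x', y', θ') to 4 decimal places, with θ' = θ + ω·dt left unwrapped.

θ' = 2.8798 + -1.75·0.5 = 2.0048
R = v/ω = 0.25/-1.75 = -0.1429
x' = 5 + -0.1429·(sin 2.0048 − sin 2.8798) = 4.9074
y' = 0 − -0.1429·(cos 2.0048 − cos 2.8798) = 0.0779

(4.9074, 0.0779, 2.0048)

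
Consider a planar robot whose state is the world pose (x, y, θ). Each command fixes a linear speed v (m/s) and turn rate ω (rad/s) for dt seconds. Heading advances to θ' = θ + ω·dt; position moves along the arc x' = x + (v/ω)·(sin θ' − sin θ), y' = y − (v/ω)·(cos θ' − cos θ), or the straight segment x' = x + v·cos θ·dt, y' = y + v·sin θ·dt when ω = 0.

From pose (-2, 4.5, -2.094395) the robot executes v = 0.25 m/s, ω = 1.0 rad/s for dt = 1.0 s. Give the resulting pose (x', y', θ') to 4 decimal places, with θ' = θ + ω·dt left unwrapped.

(-2.0057, 4.2604, -1.0944)

θ' = -2.0944 + 1.0·1.0 = -1.0944
R = v/ω = 0.25/1.0 = 0.2500
x' = -2 + 0.2500·(sin -1.0944 − sin -2.0944) = -2.0057
y' = 4.5 − 0.2500·(cos -1.0944 − cos -2.0944) = 4.2604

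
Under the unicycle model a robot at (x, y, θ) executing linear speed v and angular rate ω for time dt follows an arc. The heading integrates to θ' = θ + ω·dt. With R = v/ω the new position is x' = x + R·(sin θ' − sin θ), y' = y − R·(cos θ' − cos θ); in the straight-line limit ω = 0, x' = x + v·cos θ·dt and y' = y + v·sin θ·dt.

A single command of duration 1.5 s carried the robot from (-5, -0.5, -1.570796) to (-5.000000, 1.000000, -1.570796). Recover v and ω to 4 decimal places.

Δθ = -1.570796 − -1.570796 = 0.000000
ω = Δθ/dt = 0.000000/1.5 = 0.0000
ω = 0 → v = (Δx·cos θ + Δy·sin θ)/dt = -1.0000

v = -1.0000, ω = 0.0000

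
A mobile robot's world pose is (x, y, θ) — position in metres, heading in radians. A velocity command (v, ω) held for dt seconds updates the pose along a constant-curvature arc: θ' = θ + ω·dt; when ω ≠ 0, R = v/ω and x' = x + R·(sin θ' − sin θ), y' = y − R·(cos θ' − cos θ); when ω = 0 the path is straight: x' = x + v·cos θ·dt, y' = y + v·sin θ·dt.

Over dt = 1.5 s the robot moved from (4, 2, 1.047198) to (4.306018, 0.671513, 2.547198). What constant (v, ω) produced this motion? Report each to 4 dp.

Δθ = 2.547198 − 1.047198 = 1.500000
ω = Δθ/dt = 1.500000/1.5 = 1.0000
R = −Δy/(cos θ' − cos θ) = -1.0000
v = R·ω = -1.0000·1.0000 = -1.0000

v = -1.0000, ω = 1.0000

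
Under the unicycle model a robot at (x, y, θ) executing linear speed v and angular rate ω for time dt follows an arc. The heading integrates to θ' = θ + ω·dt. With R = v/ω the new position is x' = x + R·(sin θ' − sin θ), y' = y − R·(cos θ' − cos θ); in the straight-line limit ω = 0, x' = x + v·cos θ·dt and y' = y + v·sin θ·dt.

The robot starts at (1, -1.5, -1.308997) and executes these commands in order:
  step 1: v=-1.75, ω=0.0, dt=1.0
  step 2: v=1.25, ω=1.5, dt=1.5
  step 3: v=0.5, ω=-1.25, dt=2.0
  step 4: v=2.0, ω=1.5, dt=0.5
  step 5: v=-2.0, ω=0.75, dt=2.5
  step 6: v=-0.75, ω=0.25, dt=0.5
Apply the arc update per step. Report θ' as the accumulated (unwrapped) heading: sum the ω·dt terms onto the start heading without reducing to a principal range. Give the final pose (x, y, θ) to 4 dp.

(-1.3069, -2.1098, 1.1910)

step 1: θ'=-1.3090 (straight) → pose (0.5471, 0.1904, -1.3090)
step 2: θ'=0.9410 (R=0.8333) → pose (2.0255, -0.0848, 0.9410)
step 3: θ'=-1.5590 (R=-0.4000) → pose (2.7487, -0.3156, -1.5590)
step 4: θ'=-0.8090 (R=1.3333) → pose (3.1171, -1.2202, -0.8090)
step 5: θ'=1.0660 (R=-2.6667) → pose (-1.1465, -1.7711, 1.0660)
step 6: θ'=1.1910 (R=-3.0000) → pose (-1.3069, -2.1098, 1.1910)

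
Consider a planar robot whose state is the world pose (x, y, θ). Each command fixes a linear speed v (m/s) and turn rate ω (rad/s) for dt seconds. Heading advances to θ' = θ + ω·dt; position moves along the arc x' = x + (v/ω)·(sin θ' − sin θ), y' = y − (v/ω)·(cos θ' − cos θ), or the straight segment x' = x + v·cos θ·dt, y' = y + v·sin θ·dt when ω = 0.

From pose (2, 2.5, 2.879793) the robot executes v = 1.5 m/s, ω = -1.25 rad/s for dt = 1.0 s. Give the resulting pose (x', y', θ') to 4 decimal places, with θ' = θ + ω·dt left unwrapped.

θ' = 2.8798 + -1.25·1.0 = 1.6298
R = v/ω = 1.5/-1.25 = -1.2000
x' = 2 + -1.2000·(sin 1.6298 − sin 2.8798) = 1.1127
y' = 2.5 − -1.2000·(cos 1.6298 − cos 2.8798) = 3.5884

(1.1127, 3.5884, 1.6298)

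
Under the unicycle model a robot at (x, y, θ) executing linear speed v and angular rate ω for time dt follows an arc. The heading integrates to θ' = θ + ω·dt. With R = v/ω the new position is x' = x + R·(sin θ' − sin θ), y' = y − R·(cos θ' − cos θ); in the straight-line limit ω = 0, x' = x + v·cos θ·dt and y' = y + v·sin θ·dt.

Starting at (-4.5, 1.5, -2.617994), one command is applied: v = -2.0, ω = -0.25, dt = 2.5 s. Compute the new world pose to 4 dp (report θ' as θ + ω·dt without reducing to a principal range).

θ' = -2.6180 + -0.25·2.5 = -3.2430
R = v/ω = -2.0/-0.25 = 8.0000
x' = -4.5 + 8.0000·(sin -3.2430 − sin -2.6180) = 0.3098
y' = 1.5 − 8.0000·(cos -3.2430 − cos -2.6180) = 2.5307

(0.3098, 2.5307, -3.2430)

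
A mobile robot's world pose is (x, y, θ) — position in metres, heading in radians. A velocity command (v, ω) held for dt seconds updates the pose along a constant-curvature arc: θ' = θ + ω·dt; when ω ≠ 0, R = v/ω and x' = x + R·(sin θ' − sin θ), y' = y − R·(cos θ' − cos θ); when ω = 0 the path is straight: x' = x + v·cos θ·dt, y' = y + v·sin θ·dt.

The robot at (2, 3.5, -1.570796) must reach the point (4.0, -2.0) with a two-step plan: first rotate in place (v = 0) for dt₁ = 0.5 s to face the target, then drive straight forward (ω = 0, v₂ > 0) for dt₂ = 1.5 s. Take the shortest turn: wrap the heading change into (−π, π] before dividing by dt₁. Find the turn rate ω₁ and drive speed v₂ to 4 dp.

ω₁ = 0.6975, v₂ = 3.9016

heading to target = atan2(-2−3.5, 4−2) = -1.2220
Δθ = wrap(-1.2220 − -1.5708) = 0.3488; ω₁ = Δθ/dt₁ = 0.6975
distance = √((4−2)² + (-2−3.5)²) = 5.8523; v₂ = distance/dt₂ = 3.9016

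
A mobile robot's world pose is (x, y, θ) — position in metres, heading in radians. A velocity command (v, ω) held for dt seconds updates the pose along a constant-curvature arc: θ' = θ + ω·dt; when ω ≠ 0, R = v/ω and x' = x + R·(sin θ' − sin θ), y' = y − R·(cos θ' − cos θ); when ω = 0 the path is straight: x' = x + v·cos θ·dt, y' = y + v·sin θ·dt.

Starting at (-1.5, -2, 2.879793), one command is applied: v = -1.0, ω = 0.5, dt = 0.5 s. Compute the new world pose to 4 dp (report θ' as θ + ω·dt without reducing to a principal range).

θ' = 2.8798 + 0.5·0.5 = 3.1298
R = v/ω = -1.0/0.5 = -2.0000
x' = -1.5 + -2.0000·(sin 3.1298 − sin 2.8798) = -1.0060
y' = -2 − -2.0000·(cos 3.1298 − cos 2.8798) = -2.0680

(-1.0060, -2.0680, 3.1298)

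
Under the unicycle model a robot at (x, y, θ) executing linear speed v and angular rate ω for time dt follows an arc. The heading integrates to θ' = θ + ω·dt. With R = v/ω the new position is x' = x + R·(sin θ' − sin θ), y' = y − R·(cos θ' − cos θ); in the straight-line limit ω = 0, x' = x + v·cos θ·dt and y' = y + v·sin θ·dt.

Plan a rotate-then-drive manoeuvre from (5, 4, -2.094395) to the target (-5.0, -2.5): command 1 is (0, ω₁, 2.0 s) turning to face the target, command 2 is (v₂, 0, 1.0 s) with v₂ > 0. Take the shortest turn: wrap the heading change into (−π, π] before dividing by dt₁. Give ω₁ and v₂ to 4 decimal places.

heading to target = atan2(-2.5−4, -5−5) = -2.5652
Δθ = wrap(-2.5652 − -2.0944) = -0.4708; ω₁ = Δθ/dt₁ = -0.2354
distance = √((-5−5)² + (-2.5−4)²) = 11.9269; v₂ = distance/dt₂ = 11.9269

ω₁ = -0.2354, v₂ = 11.9269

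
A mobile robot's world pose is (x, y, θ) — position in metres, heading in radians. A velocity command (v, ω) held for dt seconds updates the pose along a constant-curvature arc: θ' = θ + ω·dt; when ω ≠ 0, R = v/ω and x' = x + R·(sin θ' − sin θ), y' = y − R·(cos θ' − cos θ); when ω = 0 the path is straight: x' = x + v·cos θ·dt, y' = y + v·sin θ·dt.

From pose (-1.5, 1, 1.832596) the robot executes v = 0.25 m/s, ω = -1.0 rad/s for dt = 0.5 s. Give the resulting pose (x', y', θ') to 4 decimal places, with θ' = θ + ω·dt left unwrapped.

θ' = 1.8326 + -1.0·0.5 = 1.3326
R = v/ω = 0.25/-1.0 = -0.2500
x' = -1.5 + -0.2500·(sin 1.3326 − sin 1.8326) = -1.5015
y' = 1 − -0.2500·(cos 1.3326 − cos 1.8326) = 1.1237

(-1.5015, 1.1237, 1.3326)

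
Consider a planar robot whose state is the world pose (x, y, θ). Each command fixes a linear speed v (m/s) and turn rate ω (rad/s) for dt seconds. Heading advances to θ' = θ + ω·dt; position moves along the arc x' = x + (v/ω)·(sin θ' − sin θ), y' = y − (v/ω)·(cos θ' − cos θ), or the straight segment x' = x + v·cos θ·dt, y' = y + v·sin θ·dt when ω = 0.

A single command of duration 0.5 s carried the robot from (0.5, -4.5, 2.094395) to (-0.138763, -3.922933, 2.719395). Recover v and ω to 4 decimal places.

v = 1.7500, ω = 1.2500

Δθ = 2.719395 − 2.094395 = 0.625000
ω = Δθ/dt = 0.625000/0.5 = 1.2500
R = Δx/(sin θ' − sin θ) = 1.4000
v = R·ω = 1.4000·1.2500 = 1.7500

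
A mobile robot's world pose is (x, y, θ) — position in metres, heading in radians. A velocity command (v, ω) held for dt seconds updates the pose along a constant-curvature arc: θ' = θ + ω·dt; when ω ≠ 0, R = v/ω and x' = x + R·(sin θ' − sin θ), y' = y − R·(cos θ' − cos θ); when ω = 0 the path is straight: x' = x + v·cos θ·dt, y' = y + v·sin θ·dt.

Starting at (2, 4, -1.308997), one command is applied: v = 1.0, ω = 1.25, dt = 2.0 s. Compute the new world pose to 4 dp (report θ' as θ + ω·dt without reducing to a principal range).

(3.5157, 3.9105, 1.1910)

θ' = -1.3090 + 1.25·2.0 = 1.1910
R = v/ω = 1.0/1.25 = 0.8000
x' = 2 + 0.8000·(sin 1.1910 − sin -1.3090) = 3.5157
y' = 4 − 0.8000·(cos 1.1910 − cos -1.3090) = 3.9105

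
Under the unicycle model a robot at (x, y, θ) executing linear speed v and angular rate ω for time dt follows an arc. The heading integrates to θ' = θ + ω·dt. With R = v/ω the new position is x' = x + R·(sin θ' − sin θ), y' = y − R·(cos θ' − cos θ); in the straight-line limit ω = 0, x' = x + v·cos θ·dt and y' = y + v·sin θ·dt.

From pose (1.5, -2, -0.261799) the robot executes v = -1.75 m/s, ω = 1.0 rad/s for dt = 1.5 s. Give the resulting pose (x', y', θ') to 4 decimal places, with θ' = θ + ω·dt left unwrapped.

θ' = -0.2618 + 1.0·1.5 = 1.2382
R = v/ω = -1.75/1.0 = -1.7500
x' = 1.5 + -1.7500·(sin 1.2382 − sin -0.2618) = -0.6070
y' = -2 − -1.7500·(cos 1.2382 − cos -0.2618) = -3.1190

(-0.6070, -3.1190, 1.2382)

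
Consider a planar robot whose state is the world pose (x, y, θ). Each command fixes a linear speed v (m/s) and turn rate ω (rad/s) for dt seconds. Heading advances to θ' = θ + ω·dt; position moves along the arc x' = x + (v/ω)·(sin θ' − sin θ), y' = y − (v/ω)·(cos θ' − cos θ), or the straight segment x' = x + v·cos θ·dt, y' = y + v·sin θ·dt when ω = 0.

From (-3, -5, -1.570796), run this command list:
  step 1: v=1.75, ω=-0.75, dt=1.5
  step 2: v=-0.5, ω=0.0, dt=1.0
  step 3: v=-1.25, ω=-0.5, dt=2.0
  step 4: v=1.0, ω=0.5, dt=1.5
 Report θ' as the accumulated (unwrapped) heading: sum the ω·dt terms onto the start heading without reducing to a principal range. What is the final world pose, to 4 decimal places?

step 1: θ'=-2.6958 (R=-2.3333) → pose (-4.3273, -7.1053, -2.6958)
step 2: θ'=-2.6958 (straight) → pose (-3.8761, -6.8897, -2.6958)
step 3: θ'=-3.6958 (R=2.5000) → pose (-1.4825, -7.0196, -3.6958)
step 4: θ'=-2.9458 (R=2.0000) → pose (-2.9241, -6.7584, -2.9458)

(-2.9241, -6.7584, -2.9458)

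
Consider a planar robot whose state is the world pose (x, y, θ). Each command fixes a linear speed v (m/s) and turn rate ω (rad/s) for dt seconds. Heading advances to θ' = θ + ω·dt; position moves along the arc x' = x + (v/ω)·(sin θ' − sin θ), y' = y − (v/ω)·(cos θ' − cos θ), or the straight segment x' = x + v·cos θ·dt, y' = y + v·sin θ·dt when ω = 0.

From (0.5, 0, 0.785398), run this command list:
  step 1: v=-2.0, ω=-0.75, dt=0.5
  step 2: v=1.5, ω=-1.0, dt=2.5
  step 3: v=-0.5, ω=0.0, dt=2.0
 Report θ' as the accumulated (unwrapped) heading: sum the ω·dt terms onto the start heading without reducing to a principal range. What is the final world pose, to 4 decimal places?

(2.0752, -1.8104, -2.0896)

step 1: θ'=0.4104 (R=2.6667) → pose (-0.3217, -0.5596, 0.4104)
step 2: θ'=-2.0896 (R=-1.5000) → pose (1.5794, -2.6788, -2.0896)
step 3: θ'=-2.0896 (straight) → pose (2.0752, -1.8104, -2.0896)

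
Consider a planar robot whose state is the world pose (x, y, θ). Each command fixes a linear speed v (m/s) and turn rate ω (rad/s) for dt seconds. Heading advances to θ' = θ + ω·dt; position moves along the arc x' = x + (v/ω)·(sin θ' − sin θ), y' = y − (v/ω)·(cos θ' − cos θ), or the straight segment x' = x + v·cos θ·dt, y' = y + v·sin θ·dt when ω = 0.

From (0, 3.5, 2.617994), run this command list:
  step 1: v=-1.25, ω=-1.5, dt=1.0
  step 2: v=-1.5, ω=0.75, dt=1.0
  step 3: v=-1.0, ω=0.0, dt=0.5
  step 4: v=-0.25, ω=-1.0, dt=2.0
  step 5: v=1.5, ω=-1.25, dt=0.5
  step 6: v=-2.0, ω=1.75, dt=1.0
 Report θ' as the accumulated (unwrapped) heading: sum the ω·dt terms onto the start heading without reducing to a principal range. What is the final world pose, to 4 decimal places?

(-0.9827, -0.3698, 0.9930)

step 1: θ'=1.1180 (R=0.8333) → pose (0.3327, 2.4137, 1.1180)
step 2: θ'=1.8680 (R=-2.0000) → pose (0.2188, 0.9531, 1.8680)
step 3: θ'=1.8680 (straight) → pose (0.3652, 0.4750, 1.8680)
step 4: θ'=-0.1320 (R=0.2500) → pose (0.0933, 0.1540, -0.1320)
step 5: θ'=-0.7570 (R=-1.2000) → pose (0.7594, -0.1633, -0.7570)
step 6: θ'=0.9930 (R=-1.1429) → pose (-0.9827, -0.3698, 0.9930)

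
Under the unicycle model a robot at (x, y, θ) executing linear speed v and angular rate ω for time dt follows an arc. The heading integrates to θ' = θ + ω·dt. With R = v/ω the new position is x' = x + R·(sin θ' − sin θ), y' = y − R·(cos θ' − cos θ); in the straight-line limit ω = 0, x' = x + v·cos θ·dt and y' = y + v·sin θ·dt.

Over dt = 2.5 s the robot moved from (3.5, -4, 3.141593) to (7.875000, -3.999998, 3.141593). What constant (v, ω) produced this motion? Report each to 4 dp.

v = -1.7500, ω = 0.0000

Δθ = 3.141593 − 3.141593 = 0.000000
ω = Δθ/dt = 0.000000/2.5 = 0.0000
ω = 0 → v = (Δx·cos θ + Δy·sin θ)/dt = -1.7500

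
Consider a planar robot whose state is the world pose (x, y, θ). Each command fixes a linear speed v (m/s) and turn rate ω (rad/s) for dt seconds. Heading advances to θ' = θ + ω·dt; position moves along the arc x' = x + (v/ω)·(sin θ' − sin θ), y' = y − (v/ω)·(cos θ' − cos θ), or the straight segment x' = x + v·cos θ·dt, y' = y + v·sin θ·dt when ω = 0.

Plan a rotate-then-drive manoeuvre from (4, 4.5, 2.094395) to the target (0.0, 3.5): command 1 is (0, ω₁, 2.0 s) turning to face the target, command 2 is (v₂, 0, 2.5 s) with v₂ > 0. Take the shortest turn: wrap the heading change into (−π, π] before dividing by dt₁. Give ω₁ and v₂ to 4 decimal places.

ω₁ = 0.6461, v₂ = 1.6492

heading to target = atan2(3.5−4.5, 0−4) = -2.8966
Δθ = wrap(-2.8966 − 2.0944) = 1.2922; ω₁ = Δθ/dt₁ = 0.6461
distance = √((0−4)² + (3.5−4.5)²) = 4.1231; v₂ = distance/dt₂ = 1.6492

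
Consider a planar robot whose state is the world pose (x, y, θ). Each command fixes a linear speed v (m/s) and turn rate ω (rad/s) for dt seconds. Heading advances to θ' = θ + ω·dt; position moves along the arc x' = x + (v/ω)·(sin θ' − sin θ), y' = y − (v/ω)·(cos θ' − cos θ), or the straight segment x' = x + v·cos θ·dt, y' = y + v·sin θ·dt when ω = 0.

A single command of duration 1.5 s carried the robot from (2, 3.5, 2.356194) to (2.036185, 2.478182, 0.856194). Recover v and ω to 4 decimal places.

Δθ = 0.856194 − 2.356194 = -1.500000
ω = Δθ/dt = -1.500000/1.5 = -1.0000
R = −Δy/(cos θ' − cos θ) = 0.7500
v = R·ω = 0.7500·-1.0000 = -0.7500

v = -0.7500, ω = -1.0000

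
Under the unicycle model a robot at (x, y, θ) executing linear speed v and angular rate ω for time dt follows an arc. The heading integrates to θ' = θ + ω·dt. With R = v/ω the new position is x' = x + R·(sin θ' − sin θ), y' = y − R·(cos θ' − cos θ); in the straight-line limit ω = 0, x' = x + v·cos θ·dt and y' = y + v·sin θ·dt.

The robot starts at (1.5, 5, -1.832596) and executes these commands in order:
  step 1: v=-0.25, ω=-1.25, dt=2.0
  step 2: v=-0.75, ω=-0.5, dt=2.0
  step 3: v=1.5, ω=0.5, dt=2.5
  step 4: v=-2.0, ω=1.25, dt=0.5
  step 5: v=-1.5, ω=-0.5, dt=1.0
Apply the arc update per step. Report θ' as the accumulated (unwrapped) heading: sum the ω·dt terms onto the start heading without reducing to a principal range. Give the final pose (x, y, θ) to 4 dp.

(3.7384, 5.7306, -3.9576)

step 1: θ'=-4.3326 (R=0.2000) → pose (1.8789, 5.0224, -4.3326)
step 2: θ'=-5.3326 (R=1.5000) → pose (1.7065, 3.5945, -5.3326)
step 3: θ'=-4.0826 (R=3.0000) → pose (1.6896, 7.1050, -4.0826)
step 4: θ'=-3.4576 (R=-1.6000) → pose (2.4854, 6.5266, -3.4576)
step 5: θ'=-3.9576 (R=3.0000) → pose (3.7384, 5.7306, -3.9576)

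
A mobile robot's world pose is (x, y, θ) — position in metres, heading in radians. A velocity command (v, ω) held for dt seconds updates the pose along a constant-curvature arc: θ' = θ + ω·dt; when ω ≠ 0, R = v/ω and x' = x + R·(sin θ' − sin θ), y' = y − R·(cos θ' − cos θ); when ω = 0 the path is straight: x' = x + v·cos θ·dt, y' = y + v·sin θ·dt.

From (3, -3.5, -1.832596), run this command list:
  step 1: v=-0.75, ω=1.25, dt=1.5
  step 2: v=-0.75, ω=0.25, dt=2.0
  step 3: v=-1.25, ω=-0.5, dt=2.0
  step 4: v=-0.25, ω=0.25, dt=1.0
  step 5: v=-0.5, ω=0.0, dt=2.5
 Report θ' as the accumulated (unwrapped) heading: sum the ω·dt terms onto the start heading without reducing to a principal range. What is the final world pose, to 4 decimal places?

(-2.8802, -2.9357, -0.2076)

step 1: θ'=0.0424 (R=-0.6000) → pose (2.3950, -2.7452, 0.0424)
step 2: θ'=0.5424 (R=-3.0000) → pose (0.9736, -3.1731, 0.5424)
step 3: θ'=-0.4576 (R=2.5000) → pose (-1.4214, -3.2748, -0.4576)
step 4: θ'=-0.2076 (R=-1.0000) → pose (-1.6571, -3.1933, -0.2076)
step 5: θ'=-0.2076 (straight) → pose (-2.8802, -2.9357, -0.2076)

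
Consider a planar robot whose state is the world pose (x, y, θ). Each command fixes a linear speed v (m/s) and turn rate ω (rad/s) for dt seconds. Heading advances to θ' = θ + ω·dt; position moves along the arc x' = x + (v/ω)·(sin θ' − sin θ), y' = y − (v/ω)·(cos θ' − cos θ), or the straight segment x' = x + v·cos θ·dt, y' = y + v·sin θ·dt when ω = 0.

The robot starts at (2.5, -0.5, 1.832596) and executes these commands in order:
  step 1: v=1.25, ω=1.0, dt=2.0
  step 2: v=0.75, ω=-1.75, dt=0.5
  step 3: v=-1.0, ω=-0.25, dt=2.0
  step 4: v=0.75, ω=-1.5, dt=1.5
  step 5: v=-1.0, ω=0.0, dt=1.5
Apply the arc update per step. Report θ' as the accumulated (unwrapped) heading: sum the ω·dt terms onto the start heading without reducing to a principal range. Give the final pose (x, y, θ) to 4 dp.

(0.6853, -0.2160, 0.2076)

step 1: θ'=3.8326 (R=1.2500) → pose (0.4960, 0.1397, 3.8326)
step 2: θ'=2.9576 (R=-0.4286) → pose (0.1444, 0.0487, 2.9576)
step 3: θ'=2.4576 (R=4.0000) → pose (1.9402, -0.7836, 2.4576)
step 4: θ'=0.2076 (R=-0.5000) → pose (2.1530, 0.0932, 0.2076)
step 5: θ'=0.2076 (straight) → pose (0.6853, -0.2160, 0.2076)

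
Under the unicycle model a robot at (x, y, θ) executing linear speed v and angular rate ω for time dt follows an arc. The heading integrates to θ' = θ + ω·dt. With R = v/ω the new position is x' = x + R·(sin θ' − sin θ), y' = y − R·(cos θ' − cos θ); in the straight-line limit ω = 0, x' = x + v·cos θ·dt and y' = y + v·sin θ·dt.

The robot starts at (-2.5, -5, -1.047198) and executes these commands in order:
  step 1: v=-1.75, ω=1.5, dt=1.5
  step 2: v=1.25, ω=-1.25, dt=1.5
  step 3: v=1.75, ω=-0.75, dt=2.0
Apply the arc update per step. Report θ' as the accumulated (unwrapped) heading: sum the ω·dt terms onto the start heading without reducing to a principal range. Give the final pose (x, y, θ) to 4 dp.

(-2.5722, -7.8868, -2.1722)

step 1: θ'=1.2028 (R=-1.1667) → pose (-4.5989, -5.1636, 1.2028)
step 2: θ'=-0.6722 (R=-1.0000) → pose (-3.0432, -4.7409, -0.6722)
step 3: θ'=-2.1722 (R=-2.3333) → pose (-2.5722, -7.8868, -2.1722)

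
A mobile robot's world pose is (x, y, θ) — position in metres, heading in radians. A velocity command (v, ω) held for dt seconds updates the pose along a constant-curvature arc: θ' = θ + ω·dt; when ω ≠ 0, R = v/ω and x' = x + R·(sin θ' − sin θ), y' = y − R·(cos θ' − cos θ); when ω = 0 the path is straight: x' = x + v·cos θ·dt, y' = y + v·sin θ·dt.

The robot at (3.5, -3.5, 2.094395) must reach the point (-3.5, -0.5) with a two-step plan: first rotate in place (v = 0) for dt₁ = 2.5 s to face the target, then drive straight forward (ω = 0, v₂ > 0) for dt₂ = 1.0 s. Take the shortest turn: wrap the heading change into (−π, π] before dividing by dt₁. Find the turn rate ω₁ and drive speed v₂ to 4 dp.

ω₁ = 0.2569, v₂ = 7.6158

heading to target = atan2(-0.5−-3.5, -3.5−3.5) = 2.7367
Δθ = wrap(2.7367 − 2.0944) = 0.6423; ω₁ = Δθ/dt₁ = 0.2569
distance = √((-3.5−3.5)² + (-0.5−-3.5)²) = 7.6158; v₂ = distance/dt₂ = 7.6158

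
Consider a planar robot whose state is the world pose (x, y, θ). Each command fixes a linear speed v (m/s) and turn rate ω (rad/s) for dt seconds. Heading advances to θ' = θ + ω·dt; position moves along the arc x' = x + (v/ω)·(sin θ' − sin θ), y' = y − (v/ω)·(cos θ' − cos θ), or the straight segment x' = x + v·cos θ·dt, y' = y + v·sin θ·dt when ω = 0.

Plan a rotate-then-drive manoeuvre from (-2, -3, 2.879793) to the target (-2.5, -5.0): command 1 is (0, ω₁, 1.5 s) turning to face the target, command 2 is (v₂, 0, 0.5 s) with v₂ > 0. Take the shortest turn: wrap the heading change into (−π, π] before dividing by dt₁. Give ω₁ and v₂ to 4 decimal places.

heading to target = atan2(-5−-3, -2.5−-2) = -1.8158
Δθ = wrap(-1.8158 − 2.8798) = 1.5876; ω₁ = Δθ/dt₁ = 1.0584
distance = √((-2.5−-2)² + (-5−-3)²) = 2.0616; v₂ = distance/dt₂ = 4.1231

ω₁ = 1.0584, v₂ = 4.1231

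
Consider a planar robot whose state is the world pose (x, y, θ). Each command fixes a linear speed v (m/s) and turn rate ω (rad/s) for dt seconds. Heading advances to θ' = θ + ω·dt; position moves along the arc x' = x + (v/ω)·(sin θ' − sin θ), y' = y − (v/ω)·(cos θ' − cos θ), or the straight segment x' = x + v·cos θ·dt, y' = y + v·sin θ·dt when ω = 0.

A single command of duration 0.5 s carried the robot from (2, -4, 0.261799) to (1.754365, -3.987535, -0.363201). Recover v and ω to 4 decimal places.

Δθ = -0.363201 − 0.261799 = -0.625000
ω = Δθ/dt = -0.625000/0.5 = -1.2500
R = Δx/(sin θ' − sin θ) = 0.4000
v = R·ω = 0.4000·-1.2500 = -0.5000

v = -0.5000, ω = -1.2500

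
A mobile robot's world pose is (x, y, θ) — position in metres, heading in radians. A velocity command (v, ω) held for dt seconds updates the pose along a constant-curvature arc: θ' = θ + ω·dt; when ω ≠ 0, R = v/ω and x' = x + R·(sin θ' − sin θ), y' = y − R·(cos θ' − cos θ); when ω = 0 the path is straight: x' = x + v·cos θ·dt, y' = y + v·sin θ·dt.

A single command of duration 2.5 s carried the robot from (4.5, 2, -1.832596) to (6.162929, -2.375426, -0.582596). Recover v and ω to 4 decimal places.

v = 2.0000, ω = 0.5000

Δθ = -0.582596 − -1.832596 = 1.250000
ω = Δθ/dt = 1.250000/2.5 = 0.5000
R = −Δy/(cos θ' − cos θ) = 4.0000
v = R·ω = 4.0000·0.5000 = 2.0000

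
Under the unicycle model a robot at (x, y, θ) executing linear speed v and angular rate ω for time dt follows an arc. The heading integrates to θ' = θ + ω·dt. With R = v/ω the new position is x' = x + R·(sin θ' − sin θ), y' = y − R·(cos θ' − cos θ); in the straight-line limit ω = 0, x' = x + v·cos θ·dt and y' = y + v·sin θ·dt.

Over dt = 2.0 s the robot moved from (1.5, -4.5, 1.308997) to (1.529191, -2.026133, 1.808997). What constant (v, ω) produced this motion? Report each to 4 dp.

Δθ = 1.808997 − 1.308997 = 0.500000
ω = Δθ/dt = 0.500000/2.0 = 0.2500
R = −Δy/(cos θ' − cos θ) = 5.0000
v = R·ω = 5.0000·0.2500 = 1.2500

v = 1.2500, ω = 0.2500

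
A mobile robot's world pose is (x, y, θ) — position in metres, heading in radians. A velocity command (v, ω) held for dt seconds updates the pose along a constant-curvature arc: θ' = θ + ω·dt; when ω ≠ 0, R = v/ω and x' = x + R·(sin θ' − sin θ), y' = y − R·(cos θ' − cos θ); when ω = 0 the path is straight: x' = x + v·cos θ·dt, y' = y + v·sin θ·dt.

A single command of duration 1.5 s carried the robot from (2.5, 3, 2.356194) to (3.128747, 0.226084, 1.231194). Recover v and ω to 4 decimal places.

Δθ = 1.231194 − 2.356194 = -1.125000
ω = Δθ/dt = -1.125000/1.5 = -0.7500
R = −Δy/(cos θ' − cos θ) = 2.6667
v = R·ω = 2.6667·-0.7500 = -2.0000

v = -2.0000, ω = -0.7500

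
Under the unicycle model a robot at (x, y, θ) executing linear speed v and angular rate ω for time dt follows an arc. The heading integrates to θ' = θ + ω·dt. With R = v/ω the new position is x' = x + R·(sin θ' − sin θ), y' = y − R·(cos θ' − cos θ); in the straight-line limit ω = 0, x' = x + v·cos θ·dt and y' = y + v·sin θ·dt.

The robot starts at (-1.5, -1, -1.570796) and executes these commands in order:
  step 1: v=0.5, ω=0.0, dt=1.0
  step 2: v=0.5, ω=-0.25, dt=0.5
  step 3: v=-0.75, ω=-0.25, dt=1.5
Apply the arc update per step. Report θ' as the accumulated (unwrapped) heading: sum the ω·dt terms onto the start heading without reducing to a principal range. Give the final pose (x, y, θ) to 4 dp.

step 1: θ'=-1.5708 (straight) → pose (-1.5000, -1.5000, -1.5708)
step 2: θ'=-1.6958 (R=-2.0000) → pose (-1.5156, -1.7493, -1.6958)
step 3: θ'=-2.0708 (R=3.0000) → pose (-1.1718, -0.6851, -2.0708)

(-1.1718, -0.6851, -2.0708)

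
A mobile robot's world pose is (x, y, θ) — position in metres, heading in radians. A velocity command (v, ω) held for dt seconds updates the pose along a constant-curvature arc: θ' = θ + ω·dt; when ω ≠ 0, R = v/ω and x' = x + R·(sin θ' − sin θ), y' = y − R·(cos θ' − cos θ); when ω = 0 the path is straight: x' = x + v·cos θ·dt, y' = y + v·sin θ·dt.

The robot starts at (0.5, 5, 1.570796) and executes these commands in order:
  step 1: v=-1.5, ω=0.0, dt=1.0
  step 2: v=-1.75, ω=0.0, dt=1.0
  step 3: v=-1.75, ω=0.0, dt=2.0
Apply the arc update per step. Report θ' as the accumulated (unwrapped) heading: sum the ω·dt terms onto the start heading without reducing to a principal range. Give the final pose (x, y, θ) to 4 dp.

(0.5000, -1.7500, 1.5708)

step 1: θ'=1.5708 (straight) → pose (0.5000, 3.5000, 1.5708)
step 2: θ'=1.5708 (straight) → pose (0.5000, 1.7500, 1.5708)
step 3: θ'=1.5708 (straight) → pose (0.5000, -1.7500, 1.5708)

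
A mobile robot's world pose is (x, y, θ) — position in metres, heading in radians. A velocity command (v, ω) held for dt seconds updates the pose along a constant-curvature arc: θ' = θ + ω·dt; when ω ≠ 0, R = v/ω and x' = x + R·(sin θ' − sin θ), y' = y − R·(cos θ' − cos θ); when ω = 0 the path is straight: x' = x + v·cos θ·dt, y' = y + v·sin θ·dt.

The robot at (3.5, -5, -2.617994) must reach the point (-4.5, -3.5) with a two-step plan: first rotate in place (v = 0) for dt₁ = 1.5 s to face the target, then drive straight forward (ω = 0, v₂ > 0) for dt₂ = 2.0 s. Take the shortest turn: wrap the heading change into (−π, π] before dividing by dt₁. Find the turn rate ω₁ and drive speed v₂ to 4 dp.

ω₁ = -0.4726, v₂ = 4.0697

heading to target = atan2(-3.5−-5, -4.5−3.5) = 2.9562
Δθ = wrap(2.9562 − -2.6180) = -0.7089; ω₁ = Δθ/dt₁ = -0.4726
distance = √((-4.5−3.5)² + (-3.5−-5)²) = 8.1394; v₂ = distance/dt₂ = 4.0697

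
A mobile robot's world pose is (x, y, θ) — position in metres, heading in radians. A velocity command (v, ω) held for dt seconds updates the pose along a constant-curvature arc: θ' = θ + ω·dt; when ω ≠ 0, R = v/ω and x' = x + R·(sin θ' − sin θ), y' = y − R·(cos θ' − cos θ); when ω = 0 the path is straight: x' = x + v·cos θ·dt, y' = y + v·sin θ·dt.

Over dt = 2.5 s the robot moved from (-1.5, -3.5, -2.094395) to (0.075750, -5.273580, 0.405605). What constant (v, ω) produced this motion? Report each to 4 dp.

v = 1.2500, ω = 1.0000

Δθ = 0.405605 − -2.094395 = 2.500000
ω = Δθ/dt = 2.500000/2.5 = 1.0000
R = −Δy/(cos θ' − cos θ) = 1.2500
v = R·ω = 1.2500·1.0000 = 1.2500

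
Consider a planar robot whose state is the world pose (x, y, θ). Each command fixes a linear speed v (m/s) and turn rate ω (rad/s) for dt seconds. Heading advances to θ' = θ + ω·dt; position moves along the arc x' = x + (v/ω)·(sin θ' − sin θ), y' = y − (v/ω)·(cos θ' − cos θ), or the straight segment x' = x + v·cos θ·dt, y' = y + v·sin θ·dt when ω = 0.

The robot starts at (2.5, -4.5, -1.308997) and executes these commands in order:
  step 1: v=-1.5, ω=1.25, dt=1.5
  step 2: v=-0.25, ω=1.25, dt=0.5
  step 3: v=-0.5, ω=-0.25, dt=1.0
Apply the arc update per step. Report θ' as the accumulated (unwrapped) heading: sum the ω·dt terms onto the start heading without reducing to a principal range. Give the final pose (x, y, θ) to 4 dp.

step 1: θ'=0.5660 (R=-1.2000) → pose (0.6974, -3.7977, 0.5660)
step 2: θ'=1.1910 (R=-0.2000) → pose (0.6189, -3.8924, 1.1910)
step 3: θ'=0.9410 (R=2.0000) → pose (0.3777, -4.3289, 0.9410)

(0.3777, -4.3289, 0.9410)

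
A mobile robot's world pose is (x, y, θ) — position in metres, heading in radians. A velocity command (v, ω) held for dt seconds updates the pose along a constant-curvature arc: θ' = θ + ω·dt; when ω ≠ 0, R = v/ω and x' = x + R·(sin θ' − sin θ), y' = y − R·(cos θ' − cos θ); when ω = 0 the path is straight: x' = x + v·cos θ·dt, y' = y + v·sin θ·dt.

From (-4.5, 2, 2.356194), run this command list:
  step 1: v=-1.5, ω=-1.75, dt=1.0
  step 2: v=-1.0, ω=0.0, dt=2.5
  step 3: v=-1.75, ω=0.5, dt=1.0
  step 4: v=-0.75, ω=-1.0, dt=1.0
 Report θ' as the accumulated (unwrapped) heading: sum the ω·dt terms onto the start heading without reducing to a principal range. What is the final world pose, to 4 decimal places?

(-8.3982, -2.4527, 0.1062)

step 1: θ'=0.6062 (R=0.8571) → pose (-4.6177, 0.6895, 0.6062)
step 2: θ'=0.6062 (straight) → pose (-6.6723, -0.7349, 0.6062)
step 3: θ'=1.1062 (R=-3.5000) → pose (-7.8072, -2.0430, 1.1062)
step 4: θ'=0.1062 (R=0.7500) → pose (-8.3982, -2.4527, 0.1062)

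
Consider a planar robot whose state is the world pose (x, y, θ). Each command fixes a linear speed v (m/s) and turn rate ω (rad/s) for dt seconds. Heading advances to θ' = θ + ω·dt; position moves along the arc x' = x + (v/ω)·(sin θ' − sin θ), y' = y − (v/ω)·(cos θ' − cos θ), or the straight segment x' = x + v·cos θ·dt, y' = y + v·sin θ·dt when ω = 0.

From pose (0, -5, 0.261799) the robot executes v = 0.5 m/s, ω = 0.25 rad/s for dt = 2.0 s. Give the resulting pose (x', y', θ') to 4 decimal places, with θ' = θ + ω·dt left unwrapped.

θ' = 0.2618 + 0.25·2.0 = 0.7618
R = v/ω = 0.5/0.25 = 2.0000
x' = 0 + 2.0000·(sin 0.7618 − sin 0.2618) = 0.8628
y' = -5 − 2.0000·(cos 0.7618 − cos 0.2618) = -4.5153

(0.8628, -4.5153, 0.7618)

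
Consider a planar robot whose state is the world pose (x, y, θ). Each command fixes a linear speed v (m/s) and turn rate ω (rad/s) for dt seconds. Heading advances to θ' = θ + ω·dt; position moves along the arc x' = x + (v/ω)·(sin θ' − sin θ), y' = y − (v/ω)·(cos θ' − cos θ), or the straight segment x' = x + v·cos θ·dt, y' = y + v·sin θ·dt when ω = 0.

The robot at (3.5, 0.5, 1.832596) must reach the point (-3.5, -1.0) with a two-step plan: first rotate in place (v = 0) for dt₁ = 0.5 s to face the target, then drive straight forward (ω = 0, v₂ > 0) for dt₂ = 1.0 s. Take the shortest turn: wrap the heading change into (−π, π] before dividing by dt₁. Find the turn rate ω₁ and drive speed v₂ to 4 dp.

heading to target = atan2(-1−0.5, -3.5−3.5) = -2.9305
Δθ = wrap(-2.9305 − 1.8326) = 1.5201; ω₁ = Δθ/dt₁ = 3.0402
distance = √((-3.5−3.5)² + (-1−0.5)²) = 7.1589; v₂ = distance/dt₂ = 7.1589

ω₁ = 3.0402, v₂ = 7.1589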